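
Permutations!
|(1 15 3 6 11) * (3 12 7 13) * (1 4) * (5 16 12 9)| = 12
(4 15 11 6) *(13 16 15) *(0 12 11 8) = (0 12 11 6 4 13 16 15 8) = [12, 1, 2, 3, 13, 5, 4, 7, 0, 9, 10, 6, 11, 16, 14, 8, 15]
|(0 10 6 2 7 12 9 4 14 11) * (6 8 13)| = 12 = |(0 10 8 13 6 2 7 12 9 4 14 11)|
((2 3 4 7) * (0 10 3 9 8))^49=((0 10 3 4 7 2 9 8))^49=(0 10 3 4 7 2 9 8)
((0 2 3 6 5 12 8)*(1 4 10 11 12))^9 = (0 12 10 1 6 2 8 11 4 5 3)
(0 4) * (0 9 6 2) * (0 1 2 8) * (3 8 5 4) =(0 3 8)(1 2)(4 9 6 5) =[3, 2, 1, 8, 9, 4, 5, 7, 0, 6]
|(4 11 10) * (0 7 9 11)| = 6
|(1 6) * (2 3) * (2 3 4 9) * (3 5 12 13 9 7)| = |(1 6)(2 4 7 3 5 12 13 9)| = 8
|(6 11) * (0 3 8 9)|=4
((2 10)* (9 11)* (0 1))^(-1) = (0 1)(2 10)(9 11)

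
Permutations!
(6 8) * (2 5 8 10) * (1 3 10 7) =(1 3 10 2 5 8 6 7) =[0, 3, 5, 10, 4, 8, 7, 1, 6, 9, 2]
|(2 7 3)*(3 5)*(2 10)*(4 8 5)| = 7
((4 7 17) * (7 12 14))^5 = (17)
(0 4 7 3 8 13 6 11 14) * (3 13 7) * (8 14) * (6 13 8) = (0 4 3 14)(6 11)(7 8) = [4, 1, 2, 14, 3, 5, 11, 8, 7, 9, 10, 6, 12, 13, 0]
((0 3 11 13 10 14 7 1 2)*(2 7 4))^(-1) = (0 2 4 14 10 13 11 3)(1 7)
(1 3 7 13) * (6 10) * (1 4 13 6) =(1 3 7 6 10)(4 13) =[0, 3, 2, 7, 13, 5, 10, 6, 8, 9, 1, 11, 12, 4]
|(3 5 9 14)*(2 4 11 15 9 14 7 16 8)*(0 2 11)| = 6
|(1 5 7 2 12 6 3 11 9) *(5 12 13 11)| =10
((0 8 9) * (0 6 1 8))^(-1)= (1 6 9 8)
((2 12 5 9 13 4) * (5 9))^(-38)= ((2 12 9 13 4))^(-38)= (2 9 4 12 13)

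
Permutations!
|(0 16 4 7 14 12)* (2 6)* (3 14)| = 14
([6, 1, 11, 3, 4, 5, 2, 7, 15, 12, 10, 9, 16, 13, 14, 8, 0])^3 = (0 11 16 2 12 6 9)(8 15)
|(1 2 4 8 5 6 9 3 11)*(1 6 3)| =|(1 2 4 8 5 3 11 6 9)| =9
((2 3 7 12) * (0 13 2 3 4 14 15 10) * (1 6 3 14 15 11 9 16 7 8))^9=(0 4)(1 6 3 8)(2 10)(7 11)(9 12)(13 15)(14 16)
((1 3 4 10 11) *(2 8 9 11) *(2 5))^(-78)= (1 10 8)(2 11 4)(3 5 9)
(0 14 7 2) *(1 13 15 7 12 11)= [14, 13, 0, 3, 4, 5, 6, 2, 8, 9, 10, 1, 11, 15, 12, 7]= (0 14 12 11 1 13 15 7 2)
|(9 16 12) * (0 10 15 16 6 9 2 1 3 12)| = 4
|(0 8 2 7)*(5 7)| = |(0 8 2 5 7)| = 5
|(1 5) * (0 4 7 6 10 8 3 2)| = 8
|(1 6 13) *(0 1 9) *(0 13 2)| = |(0 1 6 2)(9 13)| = 4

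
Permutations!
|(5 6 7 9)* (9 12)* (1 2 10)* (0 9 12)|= 15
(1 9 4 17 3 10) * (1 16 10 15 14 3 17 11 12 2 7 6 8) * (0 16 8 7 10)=[16, 9, 10, 15, 11, 5, 7, 6, 1, 4, 8, 12, 2, 13, 3, 14, 0, 17]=(17)(0 16)(1 9 4 11 12 2 10 8)(3 15 14)(6 7)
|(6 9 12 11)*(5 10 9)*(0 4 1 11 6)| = 20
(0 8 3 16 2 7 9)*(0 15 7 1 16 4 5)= [8, 16, 1, 4, 5, 0, 6, 9, 3, 15, 10, 11, 12, 13, 14, 7, 2]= (0 8 3 4 5)(1 16 2)(7 9 15)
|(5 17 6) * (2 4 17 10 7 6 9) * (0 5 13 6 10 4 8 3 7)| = |(0 5 4 17 9 2 8 3 7 10)(6 13)| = 10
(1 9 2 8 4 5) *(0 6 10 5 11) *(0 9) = (0 6 10 5 1)(2 8 4 11 9) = [6, 0, 8, 3, 11, 1, 10, 7, 4, 2, 5, 9]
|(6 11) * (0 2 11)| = 4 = |(0 2 11 6)|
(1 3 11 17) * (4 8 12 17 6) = (1 3 11 6 4 8 12 17) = [0, 3, 2, 11, 8, 5, 4, 7, 12, 9, 10, 6, 17, 13, 14, 15, 16, 1]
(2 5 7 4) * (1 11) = (1 11)(2 5 7 4) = [0, 11, 5, 3, 2, 7, 6, 4, 8, 9, 10, 1]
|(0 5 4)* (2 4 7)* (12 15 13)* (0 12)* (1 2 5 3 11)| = 18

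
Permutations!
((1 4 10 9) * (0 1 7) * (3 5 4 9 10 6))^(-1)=((10)(0 1 9 7)(3 5 4 6))^(-1)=(10)(0 7 9 1)(3 6 4 5)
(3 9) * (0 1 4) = [1, 4, 2, 9, 0, 5, 6, 7, 8, 3] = (0 1 4)(3 9)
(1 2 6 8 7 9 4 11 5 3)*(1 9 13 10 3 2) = (2 6 8 7 13 10 3 9 4 11 5) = [0, 1, 6, 9, 11, 2, 8, 13, 7, 4, 3, 5, 12, 10]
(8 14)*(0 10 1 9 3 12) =(0 10 1 9 3 12)(8 14) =[10, 9, 2, 12, 4, 5, 6, 7, 14, 3, 1, 11, 0, 13, 8]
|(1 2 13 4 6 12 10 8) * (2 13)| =|(1 13 4 6 12 10 8)| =7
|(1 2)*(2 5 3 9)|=|(1 5 3 9 2)|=5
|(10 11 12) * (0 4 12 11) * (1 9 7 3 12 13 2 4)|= |(0 1 9 7 3 12 10)(2 4 13)|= 21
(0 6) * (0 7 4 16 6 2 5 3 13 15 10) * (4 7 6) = (0 2 5 3 13 15 10)(4 16) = [2, 1, 5, 13, 16, 3, 6, 7, 8, 9, 0, 11, 12, 15, 14, 10, 4]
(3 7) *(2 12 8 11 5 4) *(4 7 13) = (2 12 8 11 5 7 3 13 4) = [0, 1, 12, 13, 2, 7, 6, 3, 11, 9, 10, 5, 8, 4]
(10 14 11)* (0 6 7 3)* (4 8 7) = (0 6 4 8 7 3)(10 14 11) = [6, 1, 2, 0, 8, 5, 4, 3, 7, 9, 14, 10, 12, 13, 11]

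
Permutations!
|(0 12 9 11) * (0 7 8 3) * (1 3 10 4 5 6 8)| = 35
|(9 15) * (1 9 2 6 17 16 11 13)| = |(1 9 15 2 6 17 16 11 13)| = 9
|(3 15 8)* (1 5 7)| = 3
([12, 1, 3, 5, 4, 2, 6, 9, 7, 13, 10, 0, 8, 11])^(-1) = [11, 1, 5, 2, 4, 3, 6, 8, 12, 7, 10, 13, 0, 9]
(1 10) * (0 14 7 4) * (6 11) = (0 14 7 4)(1 10)(6 11) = [14, 10, 2, 3, 0, 5, 11, 4, 8, 9, 1, 6, 12, 13, 7]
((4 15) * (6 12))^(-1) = ((4 15)(6 12))^(-1) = (4 15)(6 12)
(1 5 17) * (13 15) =(1 5 17)(13 15) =[0, 5, 2, 3, 4, 17, 6, 7, 8, 9, 10, 11, 12, 15, 14, 13, 16, 1]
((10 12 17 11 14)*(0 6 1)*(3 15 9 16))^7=((0 6 1)(3 15 9 16)(10 12 17 11 14))^7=(0 6 1)(3 16 9 15)(10 17 14 12 11)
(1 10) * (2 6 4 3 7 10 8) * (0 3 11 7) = [3, 8, 6, 0, 11, 5, 4, 10, 2, 9, 1, 7] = (0 3)(1 8 2 6 4 11 7 10)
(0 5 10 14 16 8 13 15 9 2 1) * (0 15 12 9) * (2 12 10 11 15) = (0 5 11 15)(1 2)(8 13 10 14 16)(9 12) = [5, 2, 1, 3, 4, 11, 6, 7, 13, 12, 14, 15, 9, 10, 16, 0, 8]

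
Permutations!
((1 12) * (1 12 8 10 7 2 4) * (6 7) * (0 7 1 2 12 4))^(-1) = ((0 7 12 4 2)(1 8 10 6))^(-1) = (0 2 4 12 7)(1 6 10 8)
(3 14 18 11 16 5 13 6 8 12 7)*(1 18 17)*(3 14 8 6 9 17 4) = [0, 18, 2, 8, 3, 13, 6, 14, 12, 17, 10, 16, 7, 9, 4, 15, 5, 1, 11] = (1 18 11 16 5 13 9 17)(3 8 12 7 14 4)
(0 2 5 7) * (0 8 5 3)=[2, 1, 3, 0, 4, 7, 6, 8, 5]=(0 2 3)(5 7 8)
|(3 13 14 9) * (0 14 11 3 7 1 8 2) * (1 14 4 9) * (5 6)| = 24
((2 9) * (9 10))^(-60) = (10)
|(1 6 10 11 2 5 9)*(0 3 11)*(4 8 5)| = |(0 3 11 2 4 8 5 9 1 6 10)| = 11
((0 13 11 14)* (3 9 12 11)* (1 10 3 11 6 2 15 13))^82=((0 1 10 3 9 12 6 2 15 13 11 14))^82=(0 11 15 6 9 10)(1 14 13 2 12 3)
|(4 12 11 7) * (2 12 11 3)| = |(2 12 3)(4 11 7)| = 3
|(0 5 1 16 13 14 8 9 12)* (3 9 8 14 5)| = |(0 3 9 12)(1 16 13 5)| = 4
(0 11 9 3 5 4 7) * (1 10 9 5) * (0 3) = [11, 10, 2, 1, 7, 4, 6, 3, 8, 0, 9, 5] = (0 11 5 4 7 3 1 10 9)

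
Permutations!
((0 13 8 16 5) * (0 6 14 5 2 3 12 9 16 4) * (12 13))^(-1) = ((0 12 9 16 2 3 13 8 4)(5 6 14))^(-1) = (0 4 8 13 3 2 16 9 12)(5 14 6)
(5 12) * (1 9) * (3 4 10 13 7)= (1 9)(3 4 10 13 7)(5 12)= [0, 9, 2, 4, 10, 12, 6, 3, 8, 1, 13, 11, 5, 7]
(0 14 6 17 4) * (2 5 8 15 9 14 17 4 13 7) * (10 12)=(0 17 13 7 2 5 8 15 9 14 6 4)(10 12)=[17, 1, 5, 3, 0, 8, 4, 2, 15, 14, 12, 11, 10, 7, 6, 9, 16, 13]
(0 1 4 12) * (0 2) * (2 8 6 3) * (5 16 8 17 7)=(0 1 4 12 17 7 5 16 8 6 3 2)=[1, 4, 0, 2, 12, 16, 3, 5, 6, 9, 10, 11, 17, 13, 14, 15, 8, 7]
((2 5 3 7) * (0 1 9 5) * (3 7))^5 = ((0 1 9 5 7 2))^5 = (0 2 7 5 9 1)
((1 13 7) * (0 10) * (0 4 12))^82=((0 10 4 12)(1 13 7))^82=(0 4)(1 13 7)(10 12)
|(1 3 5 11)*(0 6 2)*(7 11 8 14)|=|(0 6 2)(1 3 5 8 14 7 11)|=21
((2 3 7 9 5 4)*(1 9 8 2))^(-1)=((1 9 5 4)(2 3 7 8))^(-1)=(1 4 5 9)(2 8 7 3)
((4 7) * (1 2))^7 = (1 2)(4 7)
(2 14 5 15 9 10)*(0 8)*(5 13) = (0 8)(2 14 13 5 15 9 10) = [8, 1, 14, 3, 4, 15, 6, 7, 0, 10, 2, 11, 12, 5, 13, 9]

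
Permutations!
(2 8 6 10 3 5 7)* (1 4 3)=(1 4 3 5 7 2 8 6 10)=[0, 4, 8, 5, 3, 7, 10, 2, 6, 9, 1]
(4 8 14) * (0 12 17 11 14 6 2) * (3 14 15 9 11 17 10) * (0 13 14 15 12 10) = (17)(0 10 3 15 9 11 12)(2 13 14 4 8 6) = [10, 1, 13, 15, 8, 5, 2, 7, 6, 11, 3, 12, 0, 14, 4, 9, 16, 17]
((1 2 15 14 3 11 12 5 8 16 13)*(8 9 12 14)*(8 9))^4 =((1 2 15 9 12 5 8 16 13)(3 11 14))^4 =(1 12 13 9 16 15 8 2 5)(3 11 14)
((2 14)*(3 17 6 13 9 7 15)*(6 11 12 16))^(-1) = (2 14)(3 15 7 9 13 6 16 12 11 17)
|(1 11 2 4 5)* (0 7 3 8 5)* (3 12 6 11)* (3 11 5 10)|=9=|(0 7 12 6 5 1 11 2 4)(3 8 10)|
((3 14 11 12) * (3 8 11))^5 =((3 14)(8 11 12))^5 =(3 14)(8 12 11)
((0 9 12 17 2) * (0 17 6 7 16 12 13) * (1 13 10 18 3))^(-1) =((0 9 10 18 3 1 13)(2 17)(6 7 16 12))^(-1) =(0 13 1 3 18 10 9)(2 17)(6 12 16 7)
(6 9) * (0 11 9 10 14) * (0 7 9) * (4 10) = [11, 1, 2, 3, 10, 5, 4, 9, 8, 6, 14, 0, 12, 13, 7] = (0 11)(4 10 14 7 9 6)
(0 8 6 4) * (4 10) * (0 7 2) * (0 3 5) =[8, 1, 3, 5, 7, 0, 10, 2, 6, 9, 4] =(0 8 6 10 4 7 2 3 5)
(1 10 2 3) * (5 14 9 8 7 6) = [0, 10, 3, 1, 4, 14, 5, 6, 7, 8, 2, 11, 12, 13, 9] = (1 10 2 3)(5 14 9 8 7 6)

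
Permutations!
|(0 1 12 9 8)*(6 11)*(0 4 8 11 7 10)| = |(0 1 12 9 11 6 7 10)(4 8)| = 8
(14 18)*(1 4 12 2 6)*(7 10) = [0, 4, 6, 3, 12, 5, 1, 10, 8, 9, 7, 11, 2, 13, 18, 15, 16, 17, 14] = (1 4 12 2 6)(7 10)(14 18)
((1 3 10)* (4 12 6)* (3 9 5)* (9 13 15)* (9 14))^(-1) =(1 10 3 5 9 14 15 13)(4 6 12)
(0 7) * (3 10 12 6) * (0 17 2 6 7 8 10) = (0 8 10 12 7 17 2 6 3) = [8, 1, 6, 0, 4, 5, 3, 17, 10, 9, 12, 11, 7, 13, 14, 15, 16, 2]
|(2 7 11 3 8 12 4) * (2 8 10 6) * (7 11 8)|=20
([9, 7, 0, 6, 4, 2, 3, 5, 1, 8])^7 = [0, 1, 2, 6, 4, 5, 3, 7, 8, 9]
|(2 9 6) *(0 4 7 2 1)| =|(0 4 7 2 9 6 1)| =7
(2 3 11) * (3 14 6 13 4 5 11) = (2 14 6 13 4 5 11) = [0, 1, 14, 3, 5, 11, 13, 7, 8, 9, 10, 2, 12, 4, 6]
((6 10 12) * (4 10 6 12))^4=(12)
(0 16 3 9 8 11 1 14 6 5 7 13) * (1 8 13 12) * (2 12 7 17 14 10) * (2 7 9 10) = (0 16 3 10 7 9 13)(1 2 12)(5 17 14 6)(8 11) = [16, 2, 12, 10, 4, 17, 5, 9, 11, 13, 7, 8, 1, 0, 6, 15, 3, 14]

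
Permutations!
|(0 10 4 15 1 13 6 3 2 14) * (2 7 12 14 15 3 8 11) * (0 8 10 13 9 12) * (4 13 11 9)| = |(0 11 2 15 1 4 3 7)(6 10 13)(8 9 12 14)| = 24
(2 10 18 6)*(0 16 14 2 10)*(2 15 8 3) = (0 16 14 15 8 3 2)(6 10 18) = [16, 1, 0, 2, 4, 5, 10, 7, 3, 9, 18, 11, 12, 13, 15, 8, 14, 17, 6]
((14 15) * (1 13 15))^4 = ((1 13 15 14))^4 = (15)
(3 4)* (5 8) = (3 4)(5 8) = [0, 1, 2, 4, 3, 8, 6, 7, 5]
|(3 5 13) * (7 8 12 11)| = 12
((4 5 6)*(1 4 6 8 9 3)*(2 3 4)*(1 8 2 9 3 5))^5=((1 9 4)(2 5)(3 8))^5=(1 4 9)(2 5)(3 8)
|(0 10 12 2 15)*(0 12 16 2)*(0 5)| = |(0 10 16 2 15 12 5)| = 7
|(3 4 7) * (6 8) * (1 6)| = |(1 6 8)(3 4 7)| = 3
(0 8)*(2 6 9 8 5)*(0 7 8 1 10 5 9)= (0 9 1 10 5 2 6)(7 8)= [9, 10, 6, 3, 4, 2, 0, 8, 7, 1, 5]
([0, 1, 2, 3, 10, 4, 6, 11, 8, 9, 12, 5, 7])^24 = [0, 1, 2, 3, 4, 5, 6, 7, 8, 9, 10, 11, 12]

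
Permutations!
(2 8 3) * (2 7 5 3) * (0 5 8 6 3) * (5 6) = (0 6 3 7 8 2 5) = [6, 1, 5, 7, 4, 0, 3, 8, 2]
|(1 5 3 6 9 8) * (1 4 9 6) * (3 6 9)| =|(1 5 6 9 8 4 3)| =7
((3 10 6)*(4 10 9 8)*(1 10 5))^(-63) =(1 10 6 3 9 8 4 5)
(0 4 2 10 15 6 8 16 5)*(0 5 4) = [0, 1, 10, 3, 2, 5, 8, 7, 16, 9, 15, 11, 12, 13, 14, 6, 4] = (2 10 15 6 8 16 4)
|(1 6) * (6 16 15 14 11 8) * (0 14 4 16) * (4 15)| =6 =|(0 14 11 8 6 1)(4 16)|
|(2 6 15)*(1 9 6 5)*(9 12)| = |(1 12 9 6 15 2 5)| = 7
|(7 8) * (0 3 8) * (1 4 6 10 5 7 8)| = |(0 3 1 4 6 10 5 7)| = 8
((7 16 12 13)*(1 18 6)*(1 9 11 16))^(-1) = (1 7 13 12 16 11 9 6 18)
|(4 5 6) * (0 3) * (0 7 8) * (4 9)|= |(0 3 7 8)(4 5 6 9)|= 4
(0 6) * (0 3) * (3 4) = (0 6 4 3) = [6, 1, 2, 0, 3, 5, 4]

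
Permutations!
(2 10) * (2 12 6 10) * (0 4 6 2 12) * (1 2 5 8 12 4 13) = [13, 2, 4, 3, 6, 8, 10, 7, 12, 9, 0, 11, 5, 1] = (0 13 1 2 4 6 10)(5 8 12)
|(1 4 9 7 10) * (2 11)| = 10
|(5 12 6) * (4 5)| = |(4 5 12 6)| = 4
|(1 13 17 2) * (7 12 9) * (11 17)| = |(1 13 11 17 2)(7 12 9)| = 15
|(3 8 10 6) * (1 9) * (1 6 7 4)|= |(1 9 6 3 8 10 7 4)|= 8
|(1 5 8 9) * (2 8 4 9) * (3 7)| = 4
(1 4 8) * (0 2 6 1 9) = (0 2 6 1 4 8 9) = [2, 4, 6, 3, 8, 5, 1, 7, 9, 0]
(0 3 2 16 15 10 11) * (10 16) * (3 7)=(0 7 3 2 10 11)(15 16)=[7, 1, 10, 2, 4, 5, 6, 3, 8, 9, 11, 0, 12, 13, 14, 16, 15]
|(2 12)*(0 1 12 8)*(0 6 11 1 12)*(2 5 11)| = 15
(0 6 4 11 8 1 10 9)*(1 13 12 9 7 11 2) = (0 6 4 2 1 10 7 11 8 13 12 9) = [6, 10, 1, 3, 2, 5, 4, 11, 13, 0, 7, 8, 9, 12]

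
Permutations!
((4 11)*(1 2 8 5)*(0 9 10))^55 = ((0 9 10)(1 2 8 5)(4 11))^55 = (0 9 10)(1 5 8 2)(4 11)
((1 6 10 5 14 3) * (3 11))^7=(14)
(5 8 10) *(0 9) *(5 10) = (10)(0 9)(5 8) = [9, 1, 2, 3, 4, 8, 6, 7, 5, 0, 10]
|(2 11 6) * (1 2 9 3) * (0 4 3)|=8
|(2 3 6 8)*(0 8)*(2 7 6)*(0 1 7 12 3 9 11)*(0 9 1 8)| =|(1 7 6 8 12 3 2)(9 11)| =14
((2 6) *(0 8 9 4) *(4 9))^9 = (9)(2 6)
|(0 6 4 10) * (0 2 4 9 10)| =6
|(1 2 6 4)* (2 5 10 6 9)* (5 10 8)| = |(1 10 6 4)(2 9)(5 8)| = 4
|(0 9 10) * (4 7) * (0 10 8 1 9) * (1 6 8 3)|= |(10)(1 9 3)(4 7)(6 8)|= 6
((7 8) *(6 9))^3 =((6 9)(7 8))^3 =(6 9)(7 8)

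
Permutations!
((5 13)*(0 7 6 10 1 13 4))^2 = ((0 7 6 10 1 13 5 4))^2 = (0 6 1 5)(4 7 10 13)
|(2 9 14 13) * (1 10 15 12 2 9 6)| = |(1 10 15 12 2 6)(9 14 13)| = 6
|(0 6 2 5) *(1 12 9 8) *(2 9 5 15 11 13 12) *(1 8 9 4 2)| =|(0 6 4 2 15 11 13 12 5)| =9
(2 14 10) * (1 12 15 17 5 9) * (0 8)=(0 8)(1 12 15 17 5 9)(2 14 10)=[8, 12, 14, 3, 4, 9, 6, 7, 0, 1, 2, 11, 15, 13, 10, 17, 16, 5]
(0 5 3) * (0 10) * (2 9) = [5, 1, 9, 10, 4, 3, 6, 7, 8, 2, 0] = (0 5 3 10)(2 9)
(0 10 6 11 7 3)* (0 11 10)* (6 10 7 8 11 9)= (3 9 6 7)(8 11)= [0, 1, 2, 9, 4, 5, 7, 3, 11, 6, 10, 8]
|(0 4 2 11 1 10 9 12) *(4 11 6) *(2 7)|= 12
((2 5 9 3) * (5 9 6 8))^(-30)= (9)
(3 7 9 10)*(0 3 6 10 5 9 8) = (0 3 7 8)(5 9)(6 10) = [3, 1, 2, 7, 4, 9, 10, 8, 0, 5, 6]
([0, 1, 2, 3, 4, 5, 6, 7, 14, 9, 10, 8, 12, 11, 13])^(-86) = [0, 1, 2, 3, 4, 5, 6, 7, 13, 9, 10, 14, 12, 8, 11]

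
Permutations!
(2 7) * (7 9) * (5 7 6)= [0, 1, 9, 3, 4, 7, 5, 2, 8, 6]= (2 9 6 5 7)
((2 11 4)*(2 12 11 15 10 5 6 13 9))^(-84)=((2 15 10 5 6 13 9)(4 12 11))^(-84)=(15)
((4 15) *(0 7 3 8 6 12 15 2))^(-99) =(15)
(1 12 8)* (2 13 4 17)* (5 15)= (1 12 8)(2 13 4 17)(5 15)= [0, 12, 13, 3, 17, 15, 6, 7, 1, 9, 10, 11, 8, 4, 14, 5, 16, 2]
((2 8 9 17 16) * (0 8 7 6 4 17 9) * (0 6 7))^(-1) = ((0 8 6 4 17 16 2))^(-1) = (0 2 16 17 4 6 8)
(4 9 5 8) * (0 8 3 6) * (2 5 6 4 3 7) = (0 8 3 4 9 6)(2 5 7) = [8, 1, 5, 4, 9, 7, 0, 2, 3, 6]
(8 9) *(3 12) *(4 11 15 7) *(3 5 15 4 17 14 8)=(3 12 5 15 7 17 14 8 9)(4 11)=[0, 1, 2, 12, 11, 15, 6, 17, 9, 3, 10, 4, 5, 13, 8, 7, 16, 14]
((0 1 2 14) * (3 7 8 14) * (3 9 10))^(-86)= ((0 1 2 9 10 3 7 8 14))^(-86)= (0 10 14 9 8 2 7 1 3)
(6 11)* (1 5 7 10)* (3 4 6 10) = (1 5 7 3 4 6 11 10) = [0, 5, 2, 4, 6, 7, 11, 3, 8, 9, 1, 10]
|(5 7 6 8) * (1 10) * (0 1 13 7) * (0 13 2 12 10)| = 30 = |(0 1)(2 12 10)(5 13 7 6 8)|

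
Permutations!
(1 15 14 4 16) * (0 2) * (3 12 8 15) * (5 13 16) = (0 2)(1 3 12 8 15 14 4 5 13 16) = [2, 3, 0, 12, 5, 13, 6, 7, 15, 9, 10, 11, 8, 16, 4, 14, 1]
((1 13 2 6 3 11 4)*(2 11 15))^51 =(1 4 11 13)(2 15 3 6)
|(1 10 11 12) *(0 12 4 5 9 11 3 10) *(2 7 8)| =|(0 12 1)(2 7 8)(3 10)(4 5 9 11)| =12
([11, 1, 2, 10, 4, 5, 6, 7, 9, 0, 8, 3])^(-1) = (0 9 8 10 3 11)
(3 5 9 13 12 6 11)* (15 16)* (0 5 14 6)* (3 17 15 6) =[5, 1, 2, 14, 4, 9, 11, 7, 8, 13, 10, 17, 0, 12, 3, 16, 6, 15] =(0 5 9 13 12)(3 14)(6 11 17 15 16)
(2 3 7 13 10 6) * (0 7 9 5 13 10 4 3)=(0 7 10 6 2)(3 9 5 13 4)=[7, 1, 0, 9, 3, 13, 2, 10, 8, 5, 6, 11, 12, 4]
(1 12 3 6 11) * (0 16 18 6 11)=(0 16 18 6)(1 12 3 11)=[16, 12, 2, 11, 4, 5, 0, 7, 8, 9, 10, 1, 3, 13, 14, 15, 18, 17, 6]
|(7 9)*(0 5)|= |(0 5)(7 9)|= 2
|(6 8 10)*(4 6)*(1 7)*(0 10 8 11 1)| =7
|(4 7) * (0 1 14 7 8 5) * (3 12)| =|(0 1 14 7 4 8 5)(3 12)| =14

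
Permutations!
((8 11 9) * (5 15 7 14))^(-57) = (5 14 7 15)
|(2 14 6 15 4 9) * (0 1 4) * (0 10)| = 9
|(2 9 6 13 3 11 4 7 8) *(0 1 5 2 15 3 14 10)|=|(0 1 5 2 9 6 13 14 10)(3 11 4 7 8 15)|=18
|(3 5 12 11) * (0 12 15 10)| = |(0 12 11 3 5 15 10)| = 7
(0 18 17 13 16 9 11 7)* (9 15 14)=(0 18 17 13 16 15 14 9 11 7)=[18, 1, 2, 3, 4, 5, 6, 0, 8, 11, 10, 7, 12, 16, 9, 14, 15, 13, 17]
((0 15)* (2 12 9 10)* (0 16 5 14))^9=(0 14 5 16 15)(2 12 9 10)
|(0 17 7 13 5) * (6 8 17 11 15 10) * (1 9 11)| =12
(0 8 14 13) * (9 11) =[8, 1, 2, 3, 4, 5, 6, 7, 14, 11, 10, 9, 12, 0, 13] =(0 8 14 13)(9 11)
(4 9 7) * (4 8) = (4 9 7 8) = [0, 1, 2, 3, 9, 5, 6, 8, 4, 7]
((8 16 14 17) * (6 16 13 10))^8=((6 16 14 17 8 13 10))^8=(6 16 14 17 8 13 10)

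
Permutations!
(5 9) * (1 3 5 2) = (1 3 5 9 2) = [0, 3, 1, 5, 4, 9, 6, 7, 8, 2]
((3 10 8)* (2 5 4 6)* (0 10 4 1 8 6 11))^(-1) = ((0 10 6 2 5 1 8 3 4 11))^(-1) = (0 11 4 3 8 1 5 2 6 10)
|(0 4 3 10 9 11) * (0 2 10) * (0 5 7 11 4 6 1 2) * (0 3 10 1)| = |(0 6)(1 2)(3 5 7 11)(4 10 9)| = 12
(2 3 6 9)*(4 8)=(2 3 6 9)(4 8)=[0, 1, 3, 6, 8, 5, 9, 7, 4, 2]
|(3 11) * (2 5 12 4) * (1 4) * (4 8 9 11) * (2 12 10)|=21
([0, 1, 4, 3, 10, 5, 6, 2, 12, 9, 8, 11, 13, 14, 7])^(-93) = [0, 1, 8, 3, 12, 5, 6, 10, 14, 9, 13, 11, 7, 2, 4]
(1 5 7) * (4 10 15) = (1 5 7)(4 10 15) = [0, 5, 2, 3, 10, 7, 6, 1, 8, 9, 15, 11, 12, 13, 14, 4]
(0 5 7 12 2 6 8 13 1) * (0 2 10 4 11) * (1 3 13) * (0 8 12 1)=(0 5 7 1 2 6 12 10 4 11 8)(3 13)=[5, 2, 6, 13, 11, 7, 12, 1, 0, 9, 4, 8, 10, 3]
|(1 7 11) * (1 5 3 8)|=6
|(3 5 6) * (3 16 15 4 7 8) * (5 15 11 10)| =5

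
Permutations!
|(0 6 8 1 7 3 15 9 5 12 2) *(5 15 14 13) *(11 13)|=|(0 6 8 1 7 3 14 11 13 5 12 2)(9 15)|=12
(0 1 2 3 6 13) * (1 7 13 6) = [7, 2, 3, 1, 4, 5, 6, 13, 8, 9, 10, 11, 12, 0] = (0 7 13)(1 2 3)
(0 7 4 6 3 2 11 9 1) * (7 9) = (0 9 1)(2 11 7 4 6 3) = [9, 0, 11, 2, 6, 5, 3, 4, 8, 1, 10, 7]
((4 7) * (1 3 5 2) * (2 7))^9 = ((1 3 5 7 4 2))^9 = (1 7)(2 5)(3 4)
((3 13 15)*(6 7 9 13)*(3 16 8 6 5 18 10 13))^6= ((3 5 18 10 13 15 16 8 6 7 9))^6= (3 16 5 8 18 6 10 7 13 9 15)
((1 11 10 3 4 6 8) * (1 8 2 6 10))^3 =(1 11)(2 6)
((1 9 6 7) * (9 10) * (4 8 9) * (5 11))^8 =(11)(1 10 4 8 9 6 7)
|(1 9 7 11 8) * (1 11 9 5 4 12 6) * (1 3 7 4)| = 6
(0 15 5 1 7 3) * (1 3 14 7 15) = (0 1 15 5 3)(7 14) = [1, 15, 2, 0, 4, 3, 6, 14, 8, 9, 10, 11, 12, 13, 7, 5]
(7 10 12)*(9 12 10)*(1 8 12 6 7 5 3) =(1 8 12 5 3)(6 7 9) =[0, 8, 2, 1, 4, 3, 7, 9, 12, 6, 10, 11, 5]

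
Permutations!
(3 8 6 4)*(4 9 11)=(3 8 6 9 11 4)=[0, 1, 2, 8, 3, 5, 9, 7, 6, 11, 10, 4]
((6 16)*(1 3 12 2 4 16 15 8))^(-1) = ((1 3 12 2 4 16 6 15 8))^(-1) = (1 8 15 6 16 4 2 12 3)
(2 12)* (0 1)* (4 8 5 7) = (0 1)(2 12)(4 8 5 7) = [1, 0, 12, 3, 8, 7, 6, 4, 5, 9, 10, 11, 2]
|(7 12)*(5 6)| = 2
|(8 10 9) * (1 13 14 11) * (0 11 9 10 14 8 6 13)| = |(0 11 1)(6 13 8 14 9)| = 15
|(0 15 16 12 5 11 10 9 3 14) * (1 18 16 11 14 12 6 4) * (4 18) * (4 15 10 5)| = |(0 10 9 3 12 4 1 15 11 5 14)(6 18 16)| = 33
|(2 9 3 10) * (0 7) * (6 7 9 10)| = 10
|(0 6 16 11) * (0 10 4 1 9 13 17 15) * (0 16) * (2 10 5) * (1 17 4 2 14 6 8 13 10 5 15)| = |(0 8 13 4 17 1 9 10 2 5 14 6)(11 15 16)| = 12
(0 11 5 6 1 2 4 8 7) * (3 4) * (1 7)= (0 11 5 6 7)(1 2 3 4 8)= [11, 2, 3, 4, 8, 6, 7, 0, 1, 9, 10, 5]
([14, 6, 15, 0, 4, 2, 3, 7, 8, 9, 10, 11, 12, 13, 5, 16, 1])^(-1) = (0 3 6 1 16 15 2 5 14)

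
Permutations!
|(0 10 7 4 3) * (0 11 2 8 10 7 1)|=|(0 7 4 3 11 2 8 10 1)|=9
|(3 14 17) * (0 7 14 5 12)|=|(0 7 14 17 3 5 12)|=7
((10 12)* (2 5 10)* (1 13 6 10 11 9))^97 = ((1 13 6 10 12 2 5 11 9))^97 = (1 11 2 10 13 9 5 12 6)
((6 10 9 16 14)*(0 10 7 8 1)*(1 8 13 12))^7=((0 10 9 16 14 6 7 13 12 1))^7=(0 13 14 10 12 6 9 1 7 16)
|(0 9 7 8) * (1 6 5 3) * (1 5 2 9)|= |(0 1 6 2 9 7 8)(3 5)|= 14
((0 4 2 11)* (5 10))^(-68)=(11)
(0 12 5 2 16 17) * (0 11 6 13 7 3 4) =(0 12 5 2 16 17 11 6 13 7 3 4) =[12, 1, 16, 4, 0, 2, 13, 3, 8, 9, 10, 6, 5, 7, 14, 15, 17, 11]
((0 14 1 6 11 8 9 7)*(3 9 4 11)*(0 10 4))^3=((0 14 1 6 3 9 7 10 4 11 8))^3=(0 6 7 11 14 3 10 8 1 9 4)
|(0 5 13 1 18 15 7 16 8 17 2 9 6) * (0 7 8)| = 13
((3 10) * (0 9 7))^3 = (3 10)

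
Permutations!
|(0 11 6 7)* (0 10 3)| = 6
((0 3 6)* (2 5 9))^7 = (0 3 6)(2 5 9)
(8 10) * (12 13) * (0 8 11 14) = (0 8 10 11 14)(12 13) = [8, 1, 2, 3, 4, 5, 6, 7, 10, 9, 11, 14, 13, 12, 0]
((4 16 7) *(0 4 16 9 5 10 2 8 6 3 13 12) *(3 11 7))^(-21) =((0 4 9 5 10 2 8 6 11 7 16 3 13 12))^(-21) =(0 6)(2 13)(3 10)(4 11)(5 16)(7 9)(8 12)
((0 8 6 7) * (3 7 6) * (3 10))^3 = (0 3 8 7 10) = ((0 8 10 3 7))^3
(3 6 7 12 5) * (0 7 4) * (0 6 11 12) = (0 7)(3 11 12 5)(4 6) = [7, 1, 2, 11, 6, 3, 4, 0, 8, 9, 10, 12, 5]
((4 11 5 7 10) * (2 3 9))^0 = (11)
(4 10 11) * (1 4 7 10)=(1 4)(7 10 11)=[0, 4, 2, 3, 1, 5, 6, 10, 8, 9, 11, 7]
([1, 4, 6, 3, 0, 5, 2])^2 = (6)(0 4 1)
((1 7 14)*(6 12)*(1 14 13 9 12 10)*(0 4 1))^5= ((14)(0 4 1 7 13 9 12 6 10))^5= (14)(0 9 4 12 1 6 7 10 13)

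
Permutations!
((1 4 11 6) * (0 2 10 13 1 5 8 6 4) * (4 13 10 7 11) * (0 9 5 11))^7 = (13)(0 2 7)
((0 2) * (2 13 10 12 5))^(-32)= (0 5 10)(2 12 13)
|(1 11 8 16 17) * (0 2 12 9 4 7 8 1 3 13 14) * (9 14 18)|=|(0 2 12 14)(1 11)(3 13 18 9 4 7 8 16 17)|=36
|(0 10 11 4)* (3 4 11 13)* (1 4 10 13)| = 6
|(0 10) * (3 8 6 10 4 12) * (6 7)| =|(0 4 12 3 8 7 6 10)| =8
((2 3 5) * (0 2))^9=(0 2 3 5)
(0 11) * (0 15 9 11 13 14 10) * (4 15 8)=(0 13 14 10)(4 15 9 11 8)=[13, 1, 2, 3, 15, 5, 6, 7, 4, 11, 0, 8, 12, 14, 10, 9]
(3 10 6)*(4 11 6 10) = (3 4 11 6) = [0, 1, 2, 4, 11, 5, 3, 7, 8, 9, 10, 6]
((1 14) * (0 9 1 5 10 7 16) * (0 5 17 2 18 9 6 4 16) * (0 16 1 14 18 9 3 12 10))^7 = ((0 6 4 1 18 3 12 10 7 16 5)(2 9 14 17))^7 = (0 10 1 5 12 4 16 3 6 7 18)(2 17 14 9)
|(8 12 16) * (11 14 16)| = 5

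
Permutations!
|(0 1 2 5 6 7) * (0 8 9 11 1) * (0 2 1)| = 8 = |(0 2 5 6 7 8 9 11)|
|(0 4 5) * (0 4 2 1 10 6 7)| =6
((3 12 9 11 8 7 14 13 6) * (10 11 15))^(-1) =(3 6 13 14 7 8 11 10 15 9 12)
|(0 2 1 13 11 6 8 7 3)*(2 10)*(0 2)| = |(0 10)(1 13 11 6 8 7 3 2)| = 8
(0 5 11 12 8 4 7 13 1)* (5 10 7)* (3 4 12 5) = (0 10 7 13 1)(3 4)(5 11)(8 12) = [10, 0, 2, 4, 3, 11, 6, 13, 12, 9, 7, 5, 8, 1]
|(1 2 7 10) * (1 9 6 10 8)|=|(1 2 7 8)(6 10 9)|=12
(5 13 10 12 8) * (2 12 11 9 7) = (2 12 8 5 13 10 11 9 7) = [0, 1, 12, 3, 4, 13, 6, 2, 5, 7, 11, 9, 8, 10]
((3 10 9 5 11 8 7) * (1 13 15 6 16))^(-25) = (16)(3 5 7 9 8 10 11)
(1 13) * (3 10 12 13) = [0, 3, 2, 10, 4, 5, 6, 7, 8, 9, 12, 11, 13, 1] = (1 3 10 12 13)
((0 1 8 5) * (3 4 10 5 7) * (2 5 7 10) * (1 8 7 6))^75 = (0 7)(1 5)(2 6)(3 8)(4 10)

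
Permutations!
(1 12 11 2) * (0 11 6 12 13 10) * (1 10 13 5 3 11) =(13)(0 1 5 3 11 2 10)(6 12) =[1, 5, 10, 11, 4, 3, 12, 7, 8, 9, 0, 2, 6, 13]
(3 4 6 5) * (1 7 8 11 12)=[0, 7, 2, 4, 6, 3, 5, 8, 11, 9, 10, 12, 1]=(1 7 8 11 12)(3 4 6 5)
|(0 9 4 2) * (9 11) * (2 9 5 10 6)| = 6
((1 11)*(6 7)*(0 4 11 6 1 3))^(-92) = (11)(1 6 7)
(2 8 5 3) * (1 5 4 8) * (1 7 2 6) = (1 5 3 6)(2 7)(4 8) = [0, 5, 7, 6, 8, 3, 1, 2, 4]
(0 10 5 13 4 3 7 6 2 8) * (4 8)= (0 10 5 13 8)(2 4 3 7 6)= [10, 1, 4, 7, 3, 13, 2, 6, 0, 9, 5, 11, 12, 8]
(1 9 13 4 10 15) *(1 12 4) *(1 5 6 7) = [0, 9, 2, 3, 10, 6, 7, 1, 8, 13, 15, 11, 4, 5, 14, 12] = (1 9 13 5 6 7)(4 10 15 12)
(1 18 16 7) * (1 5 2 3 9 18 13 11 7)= (1 13 11 7 5 2 3 9 18 16)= [0, 13, 3, 9, 4, 2, 6, 5, 8, 18, 10, 7, 12, 11, 14, 15, 1, 17, 16]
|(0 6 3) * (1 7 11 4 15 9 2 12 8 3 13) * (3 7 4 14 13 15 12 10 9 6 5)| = |(0 5 3)(1 4 12 8 7 11 14 13)(2 10 9)(6 15)| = 24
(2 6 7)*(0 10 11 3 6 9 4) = [10, 1, 9, 6, 0, 5, 7, 2, 8, 4, 11, 3] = (0 10 11 3 6 7 2 9 4)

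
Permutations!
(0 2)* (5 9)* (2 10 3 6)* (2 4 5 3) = [10, 1, 0, 6, 5, 9, 4, 7, 8, 3, 2] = (0 10 2)(3 6 4 5 9)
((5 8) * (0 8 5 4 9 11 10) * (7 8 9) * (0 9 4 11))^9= (0 7 11 9 4 8 10)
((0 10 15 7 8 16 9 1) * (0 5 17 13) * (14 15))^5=(0 8 17 15 1 10 16 13 7 5 14 9)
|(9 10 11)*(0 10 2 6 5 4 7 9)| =|(0 10 11)(2 6 5 4 7 9)| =6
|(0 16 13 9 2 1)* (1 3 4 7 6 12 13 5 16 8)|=24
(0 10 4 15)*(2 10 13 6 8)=(0 13 6 8 2 10 4 15)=[13, 1, 10, 3, 15, 5, 8, 7, 2, 9, 4, 11, 12, 6, 14, 0]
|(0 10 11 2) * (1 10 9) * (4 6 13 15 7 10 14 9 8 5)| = 33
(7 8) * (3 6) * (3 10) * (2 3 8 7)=(2 3 6 10 8)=[0, 1, 3, 6, 4, 5, 10, 7, 2, 9, 8]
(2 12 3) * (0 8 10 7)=(0 8 10 7)(2 12 3)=[8, 1, 12, 2, 4, 5, 6, 0, 10, 9, 7, 11, 3]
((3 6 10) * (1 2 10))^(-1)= ((1 2 10 3 6))^(-1)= (1 6 3 10 2)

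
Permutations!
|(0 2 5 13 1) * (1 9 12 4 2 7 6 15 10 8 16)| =24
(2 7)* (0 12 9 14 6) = [12, 1, 7, 3, 4, 5, 0, 2, 8, 14, 10, 11, 9, 13, 6] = (0 12 9 14 6)(2 7)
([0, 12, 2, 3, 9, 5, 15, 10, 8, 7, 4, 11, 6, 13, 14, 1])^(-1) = [0, 15, 2, 3, 10, 5, 12, 9, 8, 4, 7, 11, 1, 13, 14, 6]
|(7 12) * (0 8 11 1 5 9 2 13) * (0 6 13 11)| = 10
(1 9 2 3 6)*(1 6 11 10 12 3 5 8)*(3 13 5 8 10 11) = (1 9 2 8)(5 10 12 13) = [0, 9, 8, 3, 4, 10, 6, 7, 1, 2, 12, 11, 13, 5]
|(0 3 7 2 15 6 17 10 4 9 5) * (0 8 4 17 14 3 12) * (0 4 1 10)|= 18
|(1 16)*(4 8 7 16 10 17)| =|(1 10 17 4 8 7 16)| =7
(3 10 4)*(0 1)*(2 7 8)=(0 1)(2 7 8)(3 10 4)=[1, 0, 7, 10, 3, 5, 6, 8, 2, 9, 4]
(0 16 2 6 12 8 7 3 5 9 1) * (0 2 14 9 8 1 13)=(0 16 14 9 13)(1 2 6 12)(3 5 8 7)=[16, 2, 6, 5, 4, 8, 12, 3, 7, 13, 10, 11, 1, 0, 9, 15, 14]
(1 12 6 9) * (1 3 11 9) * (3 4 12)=(1 3 11 9 4 12 6)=[0, 3, 2, 11, 12, 5, 1, 7, 8, 4, 10, 9, 6]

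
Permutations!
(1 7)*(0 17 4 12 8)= (0 17 4 12 8)(1 7)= [17, 7, 2, 3, 12, 5, 6, 1, 0, 9, 10, 11, 8, 13, 14, 15, 16, 4]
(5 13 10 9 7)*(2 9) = (2 9 7 5 13 10) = [0, 1, 9, 3, 4, 13, 6, 5, 8, 7, 2, 11, 12, 10]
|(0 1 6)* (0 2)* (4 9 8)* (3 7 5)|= |(0 1 6 2)(3 7 5)(4 9 8)|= 12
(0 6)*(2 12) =(0 6)(2 12) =[6, 1, 12, 3, 4, 5, 0, 7, 8, 9, 10, 11, 2]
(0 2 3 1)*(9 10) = [2, 0, 3, 1, 4, 5, 6, 7, 8, 10, 9] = (0 2 3 1)(9 10)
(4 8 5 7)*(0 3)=(0 3)(4 8 5 7)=[3, 1, 2, 0, 8, 7, 6, 4, 5]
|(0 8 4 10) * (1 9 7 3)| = |(0 8 4 10)(1 9 7 3)| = 4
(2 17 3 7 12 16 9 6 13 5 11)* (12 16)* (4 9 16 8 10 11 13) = (2 17 3 7 8 10 11)(4 9 6)(5 13) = [0, 1, 17, 7, 9, 13, 4, 8, 10, 6, 11, 2, 12, 5, 14, 15, 16, 3]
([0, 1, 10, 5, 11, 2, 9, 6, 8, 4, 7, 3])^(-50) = (2 9 5 6 3 7 11 10 4)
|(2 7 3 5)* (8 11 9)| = |(2 7 3 5)(8 11 9)| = 12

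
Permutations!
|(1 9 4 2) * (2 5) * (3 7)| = 10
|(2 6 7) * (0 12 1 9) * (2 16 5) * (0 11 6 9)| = 21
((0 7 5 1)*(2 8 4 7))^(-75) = (0 8 7 1 2 4 5)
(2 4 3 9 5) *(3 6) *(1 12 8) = (1 12 8)(2 4 6 3 9 5) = [0, 12, 4, 9, 6, 2, 3, 7, 1, 5, 10, 11, 8]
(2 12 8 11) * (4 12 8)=[0, 1, 8, 3, 12, 5, 6, 7, 11, 9, 10, 2, 4]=(2 8 11)(4 12)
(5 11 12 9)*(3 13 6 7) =(3 13 6 7)(5 11 12 9) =[0, 1, 2, 13, 4, 11, 7, 3, 8, 5, 10, 12, 9, 6]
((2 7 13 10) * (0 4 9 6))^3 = (0 6 9 4)(2 10 13 7)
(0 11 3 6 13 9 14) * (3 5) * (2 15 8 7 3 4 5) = (0 11 2 15 8 7 3 6 13 9 14)(4 5) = [11, 1, 15, 6, 5, 4, 13, 3, 7, 14, 10, 2, 12, 9, 0, 8]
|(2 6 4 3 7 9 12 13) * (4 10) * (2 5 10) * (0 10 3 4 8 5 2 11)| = |(0 10 8 5 3 7 9 12 13 2 6 11)| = 12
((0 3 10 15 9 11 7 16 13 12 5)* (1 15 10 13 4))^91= ((0 3 13 12 5)(1 15 9 11 7 16 4))^91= (16)(0 3 13 12 5)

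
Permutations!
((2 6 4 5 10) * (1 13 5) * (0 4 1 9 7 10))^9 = (0 5 13 1 6 2 10 7 9 4)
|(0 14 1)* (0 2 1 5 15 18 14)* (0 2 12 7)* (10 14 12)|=|(0 2 1 10 14 5 15 18 12 7)|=10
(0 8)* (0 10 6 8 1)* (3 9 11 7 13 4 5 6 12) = (0 1)(3 9 11 7 13 4 5 6 8 10 12) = [1, 0, 2, 9, 5, 6, 8, 13, 10, 11, 12, 7, 3, 4]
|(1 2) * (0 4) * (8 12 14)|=|(0 4)(1 2)(8 12 14)|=6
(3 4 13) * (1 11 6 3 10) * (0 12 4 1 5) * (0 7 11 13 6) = (0 12 4 6 3 1 13 10 5 7 11) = [12, 13, 2, 1, 6, 7, 3, 11, 8, 9, 5, 0, 4, 10]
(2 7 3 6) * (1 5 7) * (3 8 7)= (1 5 3 6 2)(7 8)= [0, 5, 1, 6, 4, 3, 2, 8, 7]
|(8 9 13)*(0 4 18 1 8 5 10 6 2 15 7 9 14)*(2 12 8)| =15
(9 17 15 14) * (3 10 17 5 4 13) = (3 10 17 15 14 9 5 4 13) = [0, 1, 2, 10, 13, 4, 6, 7, 8, 5, 17, 11, 12, 3, 9, 14, 16, 15]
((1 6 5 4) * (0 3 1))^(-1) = ((0 3 1 6 5 4))^(-1) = (0 4 5 6 1 3)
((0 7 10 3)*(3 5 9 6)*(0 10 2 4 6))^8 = (0 9 5 10 3 6 4 2 7)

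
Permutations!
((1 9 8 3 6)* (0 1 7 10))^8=(10)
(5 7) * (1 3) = [0, 3, 2, 1, 4, 7, 6, 5] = (1 3)(5 7)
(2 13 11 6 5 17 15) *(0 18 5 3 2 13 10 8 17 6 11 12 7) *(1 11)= [18, 11, 10, 2, 4, 6, 3, 0, 17, 9, 8, 1, 7, 12, 14, 13, 16, 15, 5]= (0 18 5 6 3 2 10 8 17 15 13 12 7)(1 11)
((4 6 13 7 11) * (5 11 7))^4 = ((4 6 13 5 11))^4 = (4 11 5 13 6)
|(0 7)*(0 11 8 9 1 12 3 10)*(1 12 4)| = 8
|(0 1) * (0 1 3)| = |(0 3)| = 2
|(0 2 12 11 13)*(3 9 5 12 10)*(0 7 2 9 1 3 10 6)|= 18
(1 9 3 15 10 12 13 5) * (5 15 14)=[0, 9, 2, 14, 4, 1, 6, 7, 8, 3, 12, 11, 13, 15, 5, 10]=(1 9 3 14 5)(10 12 13 15)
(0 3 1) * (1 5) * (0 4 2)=(0 3 5 1 4 2)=[3, 4, 0, 5, 2, 1]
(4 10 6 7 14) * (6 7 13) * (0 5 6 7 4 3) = (0 5 6 13 7 14 3)(4 10) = [5, 1, 2, 0, 10, 6, 13, 14, 8, 9, 4, 11, 12, 7, 3]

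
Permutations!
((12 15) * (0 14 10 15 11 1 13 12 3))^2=((0 14 10 15 3)(1 13 12 11))^2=(0 10 3 14 15)(1 12)(11 13)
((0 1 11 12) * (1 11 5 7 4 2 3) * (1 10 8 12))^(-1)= ((0 11 1 5 7 4 2 3 10 8 12))^(-1)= (0 12 8 10 3 2 4 7 5 1 11)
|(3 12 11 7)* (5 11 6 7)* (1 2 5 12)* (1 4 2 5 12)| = 6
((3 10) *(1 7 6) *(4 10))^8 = ((1 7 6)(3 4 10))^8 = (1 6 7)(3 10 4)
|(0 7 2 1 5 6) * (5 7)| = 3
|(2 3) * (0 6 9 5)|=4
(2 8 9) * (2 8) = [0, 1, 2, 3, 4, 5, 6, 7, 9, 8] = (8 9)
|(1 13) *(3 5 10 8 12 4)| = |(1 13)(3 5 10 8 12 4)| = 6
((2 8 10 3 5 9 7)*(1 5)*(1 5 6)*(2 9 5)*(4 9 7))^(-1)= ((1 6)(2 8 10 3)(4 9))^(-1)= (1 6)(2 3 10 8)(4 9)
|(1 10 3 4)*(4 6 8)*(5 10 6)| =|(1 6 8 4)(3 5 10)| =12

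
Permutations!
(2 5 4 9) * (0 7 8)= (0 7 8)(2 5 4 9)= [7, 1, 5, 3, 9, 4, 6, 8, 0, 2]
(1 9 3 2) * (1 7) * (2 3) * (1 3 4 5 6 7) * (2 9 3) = (9)(1 3 4 5 6 7 2) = [0, 3, 1, 4, 5, 6, 7, 2, 8, 9]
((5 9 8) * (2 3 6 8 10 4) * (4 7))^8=((2 3 6 8 5 9 10 7 4))^8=(2 4 7 10 9 5 8 6 3)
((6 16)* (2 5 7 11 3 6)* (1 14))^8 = ((1 14)(2 5 7 11 3 6 16))^8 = (2 5 7 11 3 6 16)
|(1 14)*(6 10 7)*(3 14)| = |(1 3 14)(6 10 7)| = 3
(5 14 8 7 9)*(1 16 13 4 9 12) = (1 16 13 4 9 5 14 8 7 12) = [0, 16, 2, 3, 9, 14, 6, 12, 7, 5, 10, 11, 1, 4, 8, 15, 13]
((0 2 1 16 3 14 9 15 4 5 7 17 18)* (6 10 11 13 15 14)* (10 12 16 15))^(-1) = ((0 2 1 15 4 5 7 17 18)(3 6 12 16)(9 14)(10 11 13))^(-1) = (0 18 17 7 5 4 15 1 2)(3 16 12 6)(9 14)(10 13 11)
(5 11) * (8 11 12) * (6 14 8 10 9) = (5 12 10 9 6 14 8 11) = [0, 1, 2, 3, 4, 12, 14, 7, 11, 6, 9, 5, 10, 13, 8]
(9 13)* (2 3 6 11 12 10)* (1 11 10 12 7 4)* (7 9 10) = (1 11 9 13 10 2 3 6 7 4) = [0, 11, 3, 6, 1, 5, 7, 4, 8, 13, 2, 9, 12, 10]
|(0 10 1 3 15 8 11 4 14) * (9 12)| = 18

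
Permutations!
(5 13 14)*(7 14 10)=(5 13 10 7 14)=[0, 1, 2, 3, 4, 13, 6, 14, 8, 9, 7, 11, 12, 10, 5]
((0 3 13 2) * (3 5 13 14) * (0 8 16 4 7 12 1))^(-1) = (0 1 12 7 4 16 8 2 13 5)(3 14)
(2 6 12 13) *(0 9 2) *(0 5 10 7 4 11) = (0 9 2 6 12 13 5 10 7 4 11) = [9, 1, 6, 3, 11, 10, 12, 4, 8, 2, 7, 0, 13, 5]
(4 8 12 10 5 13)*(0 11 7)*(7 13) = (0 11 13 4 8 12 10 5 7) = [11, 1, 2, 3, 8, 7, 6, 0, 12, 9, 5, 13, 10, 4]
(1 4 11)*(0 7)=(0 7)(1 4 11)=[7, 4, 2, 3, 11, 5, 6, 0, 8, 9, 10, 1]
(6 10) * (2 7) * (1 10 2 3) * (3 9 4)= (1 10 6 2 7 9 4 3)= [0, 10, 7, 1, 3, 5, 2, 9, 8, 4, 6]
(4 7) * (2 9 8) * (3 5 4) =(2 9 8)(3 5 4 7) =[0, 1, 9, 5, 7, 4, 6, 3, 2, 8]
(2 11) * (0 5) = (0 5)(2 11) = [5, 1, 11, 3, 4, 0, 6, 7, 8, 9, 10, 2]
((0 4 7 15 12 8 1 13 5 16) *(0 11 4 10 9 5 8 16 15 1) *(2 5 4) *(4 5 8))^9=((0 10 9 5 15 12 16 11 2 8)(1 13 4 7))^9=(0 8 2 11 16 12 15 5 9 10)(1 13 4 7)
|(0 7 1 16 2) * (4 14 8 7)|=8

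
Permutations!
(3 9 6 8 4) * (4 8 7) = (3 9 6 7 4) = [0, 1, 2, 9, 3, 5, 7, 4, 8, 6]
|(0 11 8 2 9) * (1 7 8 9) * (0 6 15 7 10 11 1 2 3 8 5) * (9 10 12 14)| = 18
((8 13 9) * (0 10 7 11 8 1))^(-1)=(0 1 9 13 8 11 7 10)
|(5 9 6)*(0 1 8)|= |(0 1 8)(5 9 6)|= 3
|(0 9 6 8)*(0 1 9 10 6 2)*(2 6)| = 12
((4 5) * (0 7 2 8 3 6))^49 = ((0 7 2 8 3 6)(4 5))^49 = (0 7 2 8 3 6)(4 5)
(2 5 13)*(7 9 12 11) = [0, 1, 5, 3, 4, 13, 6, 9, 8, 12, 10, 7, 11, 2] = (2 5 13)(7 9 12 11)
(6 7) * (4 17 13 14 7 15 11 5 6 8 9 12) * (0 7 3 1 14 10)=(0 7 8 9 12 4 17 13 10)(1 14 3)(5 6 15 11)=[7, 14, 2, 1, 17, 6, 15, 8, 9, 12, 0, 5, 4, 10, 3, 11, 16, 13]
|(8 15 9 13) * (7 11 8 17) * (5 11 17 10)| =14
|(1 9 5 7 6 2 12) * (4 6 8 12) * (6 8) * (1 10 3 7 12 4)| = 18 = |(1 9 5 12 10 3 7 6 2)(4 8)|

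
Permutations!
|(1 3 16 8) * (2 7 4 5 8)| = 8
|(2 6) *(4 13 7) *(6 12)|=3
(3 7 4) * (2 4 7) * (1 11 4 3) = (1 11 4)(2 3) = [0, 11, 3, 2, 1, 5, 6, 7, 8, 9, 10, 4]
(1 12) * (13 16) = [0, 12, 2, 3, 4, 5, 6, 7, 8, 9, 10, 11, 1, 16, 14, 15, 13] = (1 12)(13 16)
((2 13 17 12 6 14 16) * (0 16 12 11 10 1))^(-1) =(0 1 10 11 17 13 2 16)(6 12 14)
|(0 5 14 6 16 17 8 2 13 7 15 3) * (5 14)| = |(0 14 6 16 17 8 2 13 7 15 3)| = 11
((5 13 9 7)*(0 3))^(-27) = ((0 3)(5 13 9 7))^(-27) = (0 3)(5 13 9 7)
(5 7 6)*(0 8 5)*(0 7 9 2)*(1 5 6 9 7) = (0 8 6 1 5 7 9 2) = [8, 5, 0, 3, 4, 7, 1, 9, 6, 2]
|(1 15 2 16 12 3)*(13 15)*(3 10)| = 8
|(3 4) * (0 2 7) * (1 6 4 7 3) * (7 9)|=|(0 2 3 9 7)(1 6 4)|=15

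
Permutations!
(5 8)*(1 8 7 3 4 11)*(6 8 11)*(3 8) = (1 11)(3 4 6)(5 7 8) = [0, 11, 2, 4, 6, 7, 3, 8, 5, 9, 10, 1]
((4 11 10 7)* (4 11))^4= (7 11 10)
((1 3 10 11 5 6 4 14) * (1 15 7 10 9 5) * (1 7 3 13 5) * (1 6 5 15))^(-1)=((1 13 15 3 9 6 4 14)(7 10 11))^(-1)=(1 14 4 6 9 3 15 13)(7 11 10)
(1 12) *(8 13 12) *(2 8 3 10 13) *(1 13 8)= (1 3 10 8 2)(12 13)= [0, 3, 1, 10, 4, 5, 6, 7, 2, 9, 8, 11, 13, 12]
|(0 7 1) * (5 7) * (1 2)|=|(0 5 7 2 1)|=5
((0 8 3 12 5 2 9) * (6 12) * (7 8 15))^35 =(0 6)(2 8)(3 9)(5 7)(12 15)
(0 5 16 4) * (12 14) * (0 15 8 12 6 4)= [5, 1, 2, 3, 15, 16, 4, 7, 12, 9, 10, 11, 14, 13, 6, 8, 0]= (0 5 16)(4 15 8 12 14 6)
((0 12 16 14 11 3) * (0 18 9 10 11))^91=(0 14 16 12)(3 18 9 10 11)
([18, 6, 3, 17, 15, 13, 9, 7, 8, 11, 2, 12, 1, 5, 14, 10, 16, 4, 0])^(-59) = [18, 6, 3, 17, 15, 13, 9, 7, 8, 11, 2, 12, 1, 5, 14, 10, 16, 4, 0]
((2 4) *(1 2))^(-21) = (4)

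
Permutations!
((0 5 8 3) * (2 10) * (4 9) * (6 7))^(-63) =(0 5 8 3)(2 10)(4 9)(6 7) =((0 5 8 3)(2 10)(4 9)(6 7))^(-63)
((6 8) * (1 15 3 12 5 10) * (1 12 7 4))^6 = ((1 15 3 7 4)(5 10 12)(6 8))^6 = (1 15 3 7 4)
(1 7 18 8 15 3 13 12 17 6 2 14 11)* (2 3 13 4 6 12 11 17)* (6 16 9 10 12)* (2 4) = (1 7 18 8 15 13 11)(2 14 17 6 3)(4 16 9 10 12) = [0, 7, 14, 2, 16, 5, 3, 18, 15, 10, 12, 1, 4, 11, 17, 13, 9, 6, 8]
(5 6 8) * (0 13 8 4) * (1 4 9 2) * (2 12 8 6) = (0 13 6 9 12 8 5 2 1 4) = [13, 4, 1, 3, 0, 2, 9, 7, 5, 12, 10, 11, 8, 6]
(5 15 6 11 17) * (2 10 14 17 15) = (2 10 14 17 5)(6 11 15) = [0, 1, 10, 3, 4, 2, 11, 7, 8, 9, 14, 15, 12, 13, 17, 6, 16, 5]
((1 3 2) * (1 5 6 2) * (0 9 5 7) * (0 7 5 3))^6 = (0 3)(1 9)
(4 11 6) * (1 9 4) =(1 9 4 11 6) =[0, 9, 2, 3, 11, 5, 1, 7, 8, 4, 10, 6]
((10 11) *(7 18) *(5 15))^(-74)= (18)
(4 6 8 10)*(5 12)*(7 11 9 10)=(4 6 8 7 11 9 10)(5 12)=[0, 1, 2, 3, 6, 12, 8, 11, 7, 10, 4, 9, 5]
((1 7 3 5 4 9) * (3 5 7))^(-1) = (1 9 4 5 7 3)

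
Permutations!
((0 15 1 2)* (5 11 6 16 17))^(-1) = ((0 15 1 2)(5 11 6 16 17))^(-1) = (0 2 1 15)(5 17 16 6 11)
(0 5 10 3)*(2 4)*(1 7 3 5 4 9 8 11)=[4, 7, 9, 0, 2, 10, 6, 3, 11, 8, 5, 1]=(0 4 2 9 8 11 1 7 3)(5 10)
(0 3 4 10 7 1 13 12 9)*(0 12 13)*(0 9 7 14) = (0 3 4 10 14)(1 9 12 7) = [3, 9, 2, 4, 10, 5, 6, 1, 8, 12, 14, 11, 7, 13, 0]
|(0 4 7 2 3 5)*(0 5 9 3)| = |(0 4 7 2)(3 9)| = 4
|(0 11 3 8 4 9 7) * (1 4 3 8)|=8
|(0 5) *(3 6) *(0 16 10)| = 4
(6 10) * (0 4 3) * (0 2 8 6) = (0 4 3 2 8 6 10) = [4, 1, 8, 2, 3, 5, 10, 7, 6, 9, 0]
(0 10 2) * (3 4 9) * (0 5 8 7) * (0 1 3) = (0 10 2 5 8 7 1 3 4 9) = [10, 3, 5, 4, 9, 8, 6, 1, 7, 0, 2]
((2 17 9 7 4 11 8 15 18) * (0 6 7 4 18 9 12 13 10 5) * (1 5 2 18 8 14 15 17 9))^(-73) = (18)(0 10 1 12 14 8 4 6 2 5 13 15 17 11 7 9)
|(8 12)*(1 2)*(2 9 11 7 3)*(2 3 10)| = |(1 9 11 7 10 2)(8 12)| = 6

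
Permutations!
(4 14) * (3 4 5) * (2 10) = (2 10)(3 4 14 5) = [0, 1, 10, 4, 14, 3, 6, 7, 8, 9, 2, 11, 12, 13, 5]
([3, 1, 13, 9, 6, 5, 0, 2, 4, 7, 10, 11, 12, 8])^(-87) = [7, 1, 4, 2, 3, 5, 9, 8, 0, 13, 10, 11, 12, 6]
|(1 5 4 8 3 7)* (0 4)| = 7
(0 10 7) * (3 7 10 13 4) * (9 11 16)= (0 13 4 3 7)(9 11 16)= [13, 1, 2, 7, 3, 5, 6, 0, 8, 11, 10, 16, 12, 4, 14, 15, 9]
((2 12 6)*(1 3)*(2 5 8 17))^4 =(2 8 6)(5 12 17)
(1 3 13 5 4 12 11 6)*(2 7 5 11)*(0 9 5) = (0 9 5 4 12 2 7)(1 3 13 11 6) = [9, 3, 7, 13, 12, 4, 1, 0, 8, 5, 10, 6, 2, 11]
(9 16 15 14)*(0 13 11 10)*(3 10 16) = (0 13 11 16 15 14 9 3 10) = [13, 1, 2, 10, 4, 5, 6, 7, 8, 3, 0, 16, 12, 11, 9, 14, 15]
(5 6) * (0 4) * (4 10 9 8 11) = (0 10 9 8 11 4)(5 6) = [10, 1, 2, 3, 0, 6, 5, 7, 11, 8, 9, 4]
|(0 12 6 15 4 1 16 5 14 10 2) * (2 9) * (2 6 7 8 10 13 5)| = 12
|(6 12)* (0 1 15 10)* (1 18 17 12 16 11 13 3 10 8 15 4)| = |(0 18 17 12 6 16 11 13 3 10)(1 4)(8 15)| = 10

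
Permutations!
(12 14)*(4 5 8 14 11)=[0, 1, 2, 3, 5, 8, 6, 7, 14, 9, 10, 4, 11, 13, 12]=(4 5 8 14 12 11)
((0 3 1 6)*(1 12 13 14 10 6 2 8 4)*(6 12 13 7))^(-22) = ((0 3 13 14 10 12 7 6)(1 2 8 4))^(-22) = (0 13 10 7)(1 8)(2 4)(3 14 12 6)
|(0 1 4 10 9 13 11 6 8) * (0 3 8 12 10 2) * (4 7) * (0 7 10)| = 24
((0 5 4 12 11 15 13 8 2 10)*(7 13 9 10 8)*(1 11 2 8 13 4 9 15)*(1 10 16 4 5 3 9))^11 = (0 11 5 13 12 16 3 10 1 7 2 4 9)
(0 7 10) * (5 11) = [7, 1, 2, 3, 4, 11, 6, 10, 8, 9, 0, 5] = (0 7 10)(5 11)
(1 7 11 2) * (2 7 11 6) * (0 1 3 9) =(0 1 11 7 6 2 3 9) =[1, 11, 3, 9, 4, 5, 2, 6, 8, 0, 10, 7]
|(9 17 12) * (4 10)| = 6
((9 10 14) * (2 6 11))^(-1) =(2 11 6)(9 14 10)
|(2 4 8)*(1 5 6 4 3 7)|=8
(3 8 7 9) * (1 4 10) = (1 4 10)(3 8 7 9) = [0, 4, 2, 8, 10, 5, 6, 9, 7, 3, 1]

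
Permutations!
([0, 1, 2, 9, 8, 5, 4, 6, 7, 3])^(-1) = [0, 1, 2, 9, 6, 5, 7, 8, 4, 3]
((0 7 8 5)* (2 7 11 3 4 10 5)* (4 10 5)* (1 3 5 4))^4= ((0 11 5)(1 3 10)(2 7 8))^4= (0 11 5)(1 3 10)(2 7 8)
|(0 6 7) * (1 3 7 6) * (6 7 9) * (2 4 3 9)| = |(0 1 9 6 7)(2 4 3)| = 15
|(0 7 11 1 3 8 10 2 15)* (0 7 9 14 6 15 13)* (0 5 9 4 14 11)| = |(0 4 14 6 15 7)(1 3 8 10 2 13 5 9 11)| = 18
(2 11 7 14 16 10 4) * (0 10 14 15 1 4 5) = (0 10 5)(1 4 2 11 7 15)(14 16) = [10, 4, 11, 3, 2, 0, 6, 15, 8, 9, 5, 7, 12, 13, 16, 1, 14]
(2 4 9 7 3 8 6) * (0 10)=(0 10)(2 4 9 7 3 8 6)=[10, 1, 4, 8, 9, 5, 2, 3, 6, 7, 0]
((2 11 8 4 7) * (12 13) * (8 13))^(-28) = (13)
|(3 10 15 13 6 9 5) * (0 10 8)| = 9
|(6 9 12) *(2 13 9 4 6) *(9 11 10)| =|(2 13 11 10 9 12)(4 6)| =6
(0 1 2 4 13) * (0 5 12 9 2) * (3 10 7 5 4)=(0 1)(2 3 10 7 5 12 9)(4 13)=[1, 0, 3, 10, 13, 12, 6, 5, 8, 2, 7, 11, 9, 4]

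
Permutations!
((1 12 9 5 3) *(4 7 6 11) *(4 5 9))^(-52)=(1 6)(3 7)(4 5)(11 12)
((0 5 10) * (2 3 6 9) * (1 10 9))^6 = ((0 5 9 2 3 6 1 10))^6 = (0 1 3 9)(2 5 10 6)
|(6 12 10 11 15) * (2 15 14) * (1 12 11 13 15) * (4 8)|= |(1 12 10 13 15 6 11 14 2)(4 8)|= 18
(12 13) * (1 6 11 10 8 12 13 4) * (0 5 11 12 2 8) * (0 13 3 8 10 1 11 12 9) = (0 5 12 4 11 1 6 9)(2 10 13 3 8) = [5, 6, 10, 8, 11, 12, 9, 7, 2, 0, 13, 1, 4, 3]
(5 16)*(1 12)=(1 12)(5 16)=[0, 12, 2, 3, 4, 16, 6, 7, 8, 9, 10, 11, 1, 13, 14, 15, 5]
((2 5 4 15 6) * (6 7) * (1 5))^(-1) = ((1 5 4 15 7 6 2))^(-1) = (1 2 6 7 15 4 5)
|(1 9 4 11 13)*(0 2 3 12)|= |(0 2 3 12)(1 9 4 11 13)|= 20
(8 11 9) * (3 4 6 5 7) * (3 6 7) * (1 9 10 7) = (1 9 8 11 10 7 6 5 3 4) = [0, 9, 2, 4, 1, 3, 5, 6, 11, 8, 7, 10]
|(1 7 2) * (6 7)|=4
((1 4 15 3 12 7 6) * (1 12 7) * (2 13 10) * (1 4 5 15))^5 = (1 6 15 4 7 5 12 3)(2 10 13)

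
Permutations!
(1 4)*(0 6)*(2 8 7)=[6, 4, 8, 3, 1, 5, 0, 2, 7]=(0 6)(1 4)(2 8 7)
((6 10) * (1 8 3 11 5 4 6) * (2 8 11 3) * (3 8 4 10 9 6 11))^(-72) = ((1 3 8 2 4 11 5 10)(6 9))^(-72) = (11)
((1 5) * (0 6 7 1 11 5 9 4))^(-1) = ((0 6 7 1 9 4)(5 11))^(-1) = (0 4 9 1 7 6)(5 11)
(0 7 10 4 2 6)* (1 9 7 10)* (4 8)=(0 10 8 4 2 6)(1 9 7)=[10, 9, 6, 3, 2, 5, 0, 1, 4, 7, 8]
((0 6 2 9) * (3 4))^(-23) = (0 6 2 9)(3 4)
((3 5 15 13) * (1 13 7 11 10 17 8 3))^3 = (1 13)(3 7 17 5 11 8 15 10)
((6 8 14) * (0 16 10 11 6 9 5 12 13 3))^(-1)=((0 16 10 11 6 8 14 9 5 12 13 3))^(-1)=(0 3 13 12 5 9 14 8 6 11 10 16)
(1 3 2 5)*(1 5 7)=(1 3 2 7)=[0, 3, 7, 2, 4, 5, 6, 1]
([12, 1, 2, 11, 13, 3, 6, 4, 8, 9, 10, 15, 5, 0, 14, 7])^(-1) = (0 13 4 7 15 11 3 5 12)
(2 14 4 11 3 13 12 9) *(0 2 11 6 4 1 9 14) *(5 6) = (0 2)(1 9 11 3 13 12 14)(4 5 6) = [2, 9, 0, 13, 5, 6, 4, 7, 8, 11, 10, 3, 14, 12, 1]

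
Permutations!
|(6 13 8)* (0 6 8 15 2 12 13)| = |(0 6)(2 12 13 15)| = 4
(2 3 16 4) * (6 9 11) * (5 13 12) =(2 3 16 4)(5 13 12)(6 9 11) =[0, 1, 3, 16, 2, 13, 9, 7, 8, 11, 10, 6, 5, 12, 14, 15, 4]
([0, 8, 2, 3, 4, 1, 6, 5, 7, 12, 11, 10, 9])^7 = [0, 5, 2, 3, 4, 7, 6, 8, 1, 12, 11, 10, 9]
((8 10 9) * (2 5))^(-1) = (2 5)(8 9 10)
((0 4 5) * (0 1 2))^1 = ((0 4 5 1 2))^1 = (0 4 5 1 2)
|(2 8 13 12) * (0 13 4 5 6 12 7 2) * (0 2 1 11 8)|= |(0 13 7 1 11 8 4 5 6 12 2)|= 11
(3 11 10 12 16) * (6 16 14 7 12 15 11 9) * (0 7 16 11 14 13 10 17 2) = [7, 1, 0, 9, 4, 5, 11, 12, 8, 6, 15, 17, 13, 10, 16, 14, 3, 2] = (0 7 12 13 10 15 14 16 3 9 6 11 17 2)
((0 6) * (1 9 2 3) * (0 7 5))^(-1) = ((0 6 7 5)(1 9 2 3))^(-1) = (0 5 7 6)(1 3 2 9)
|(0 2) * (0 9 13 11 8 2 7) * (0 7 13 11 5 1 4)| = |(0 13 5 1 4)(2 9 11 8)| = 20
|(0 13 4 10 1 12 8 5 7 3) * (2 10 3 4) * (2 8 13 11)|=|(0 11 2 10 1 12 13 8 5 7 4 3)|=12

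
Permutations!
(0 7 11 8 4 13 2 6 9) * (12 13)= (0 7 11 8 4 12 13 2 6 9)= [7, 1, 6, 3, 12, 5, 9, 11, 4, 0, 10, 8, 13, 2]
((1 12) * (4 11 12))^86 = ((1 4 11 12))^86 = (1 11)(4 12)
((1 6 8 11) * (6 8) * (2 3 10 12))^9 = ((1 8 11)(2 3 10 12))^9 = (2 3 10 12)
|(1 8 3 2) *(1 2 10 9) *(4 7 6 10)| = |(1 8 3 4 7 6 10 9)| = 8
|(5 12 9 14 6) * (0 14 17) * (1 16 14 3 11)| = |(0 3 11 1 16 14 6 5 12 9 17)| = 11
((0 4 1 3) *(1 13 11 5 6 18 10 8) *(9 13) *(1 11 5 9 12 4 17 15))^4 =((0 17 15 1 3)(4 12)(5 6 18 10 8 11 9 13))^4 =(0 3 1 15 17)(5 8)(6 11)(9 18)(10 13)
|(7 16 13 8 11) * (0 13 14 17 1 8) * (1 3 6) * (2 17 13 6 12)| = 36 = |(0 6 1 8 11 7 16 14 13)(2 17 3 12)|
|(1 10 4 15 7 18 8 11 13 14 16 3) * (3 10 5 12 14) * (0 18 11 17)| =|(0 18 8 17)(1 5 12 14 16 10 4 15 7 11 13 3)| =12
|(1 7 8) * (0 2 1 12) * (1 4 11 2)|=|(0 1 7 8 12)(2 4 11)|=15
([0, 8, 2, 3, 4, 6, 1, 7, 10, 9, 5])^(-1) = (1 6 5 10 8)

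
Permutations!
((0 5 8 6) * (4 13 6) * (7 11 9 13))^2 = (0 8 7 9 6 5 4 11 13)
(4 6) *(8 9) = [0, 1, 2, 3, 6, 5, 4, 7, 9, 8] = (4 6)(8 9)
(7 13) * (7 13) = (13) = [0, 1, 2, 3, 4, 5, 6, 7, 8, 9, 10, 11, 12, 13]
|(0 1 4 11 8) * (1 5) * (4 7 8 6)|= 15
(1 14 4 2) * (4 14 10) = (14)(1 10 4 2) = [0, 10, 1, 3, 2, 5, 6, 7, 8, 9, 4, 11, 12, 13, 14]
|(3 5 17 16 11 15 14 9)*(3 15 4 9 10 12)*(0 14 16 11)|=|(0 14 10 12 3 5 17 11 4 9 15 16)|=12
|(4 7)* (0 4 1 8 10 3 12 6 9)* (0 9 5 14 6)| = |(0 4 7 1 8 10 3 12)(5 14 6)| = 24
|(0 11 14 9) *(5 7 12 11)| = |(0 5 7 12 11 14 9)| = 7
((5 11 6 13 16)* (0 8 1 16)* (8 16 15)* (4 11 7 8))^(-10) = (0 16 5 7 8 1 15 4 11 6 13)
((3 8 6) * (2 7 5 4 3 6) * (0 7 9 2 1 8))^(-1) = (0 3 4 5 7)(1 8)(2 9)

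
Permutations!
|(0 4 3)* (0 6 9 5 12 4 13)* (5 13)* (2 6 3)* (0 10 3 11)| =|(0 5 12 4 2 6 9 13 10 3 11)| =11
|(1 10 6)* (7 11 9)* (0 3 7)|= 15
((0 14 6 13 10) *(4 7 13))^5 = (0 13 4 14 10 7 6)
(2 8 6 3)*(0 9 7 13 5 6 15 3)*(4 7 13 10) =(0 9 13 5 6)(2 8 15 3)(4 7 10) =[9, 1, 8, 2, 7, 6, 0, 10, 15, 13, 4, 11, 12, 5, 14, 3]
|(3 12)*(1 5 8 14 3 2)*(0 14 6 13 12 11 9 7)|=|(0 14 3 11 9 7)(1 5 8 6 13 12 2)|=42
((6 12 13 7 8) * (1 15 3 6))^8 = (15)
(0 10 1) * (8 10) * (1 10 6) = (10)(0 8 6 1) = [8, 0, 2, 3, 4, 5, 1, 7, 6, 9, 10]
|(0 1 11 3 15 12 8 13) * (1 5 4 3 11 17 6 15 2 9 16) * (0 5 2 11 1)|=|(0 2 9 16)(1 17 6 15 12 8 13 5 4 3 11)|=44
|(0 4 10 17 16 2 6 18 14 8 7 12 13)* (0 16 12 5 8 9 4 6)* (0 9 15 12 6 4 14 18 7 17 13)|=10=|(18)(0 4 10 13 16 2 9 14 15 12)(5 8 17 6 7)|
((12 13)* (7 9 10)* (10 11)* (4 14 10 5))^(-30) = ((4 14 10 7 9 11 5)(12 13))^(-30) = (4 11 7 14 5 9 10)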